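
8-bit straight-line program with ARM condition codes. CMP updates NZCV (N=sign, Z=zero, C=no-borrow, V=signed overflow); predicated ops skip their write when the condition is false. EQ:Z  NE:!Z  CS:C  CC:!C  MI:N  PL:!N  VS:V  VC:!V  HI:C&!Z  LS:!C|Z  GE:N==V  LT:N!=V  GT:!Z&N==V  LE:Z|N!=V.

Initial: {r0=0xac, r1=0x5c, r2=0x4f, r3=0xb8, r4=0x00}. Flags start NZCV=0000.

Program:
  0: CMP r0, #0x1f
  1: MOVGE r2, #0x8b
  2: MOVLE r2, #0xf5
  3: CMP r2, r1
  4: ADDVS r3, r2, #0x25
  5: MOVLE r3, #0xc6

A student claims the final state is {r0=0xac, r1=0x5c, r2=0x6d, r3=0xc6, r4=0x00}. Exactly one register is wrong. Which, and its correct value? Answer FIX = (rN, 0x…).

FIX = (r2, 0xf5)

0: ✓ CMP  NZCV=1010
1: · MOVGE
2: ✓ MOVLE  r2←0xf5
3: ✓ CMP  NZCV=1010
4: · ADDVS
5: ✓ MOVLE  r3←0xc6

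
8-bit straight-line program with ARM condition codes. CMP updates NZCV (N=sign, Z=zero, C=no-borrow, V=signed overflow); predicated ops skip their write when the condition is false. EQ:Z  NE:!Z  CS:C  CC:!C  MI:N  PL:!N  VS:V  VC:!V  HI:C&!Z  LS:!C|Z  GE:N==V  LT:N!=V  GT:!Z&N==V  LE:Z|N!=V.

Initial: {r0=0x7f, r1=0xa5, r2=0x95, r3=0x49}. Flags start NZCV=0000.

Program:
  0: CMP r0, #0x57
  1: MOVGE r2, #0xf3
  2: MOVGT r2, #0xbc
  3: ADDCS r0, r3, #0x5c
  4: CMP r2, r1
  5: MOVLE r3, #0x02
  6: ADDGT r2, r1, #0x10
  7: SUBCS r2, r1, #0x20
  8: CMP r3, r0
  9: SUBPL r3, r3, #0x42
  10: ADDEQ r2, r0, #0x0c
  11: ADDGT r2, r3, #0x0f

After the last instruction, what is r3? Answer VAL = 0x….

VAL = 0x49

[0] flags=0010 → (cmp)
[1] flags=0010 GE?T → r2=0xf3
[2] flags=0010 GT?T → r2=0xbc
[3] flags=0010 CS?T → r0=0xa5
[4] flags=0010 → (cmp)
[5] flags=0010 LE?F → skip
[6] flags=0010 GT?T → r2=0xb5
[7] flags=0010 CS?T → r2=0x85
[8] flags=1001 → (cmp)
[9] flags=1001 PL?F → skip
[10] flags=1001 EQ?F → skip
[11] flags=1001 GT?T → r2=0x58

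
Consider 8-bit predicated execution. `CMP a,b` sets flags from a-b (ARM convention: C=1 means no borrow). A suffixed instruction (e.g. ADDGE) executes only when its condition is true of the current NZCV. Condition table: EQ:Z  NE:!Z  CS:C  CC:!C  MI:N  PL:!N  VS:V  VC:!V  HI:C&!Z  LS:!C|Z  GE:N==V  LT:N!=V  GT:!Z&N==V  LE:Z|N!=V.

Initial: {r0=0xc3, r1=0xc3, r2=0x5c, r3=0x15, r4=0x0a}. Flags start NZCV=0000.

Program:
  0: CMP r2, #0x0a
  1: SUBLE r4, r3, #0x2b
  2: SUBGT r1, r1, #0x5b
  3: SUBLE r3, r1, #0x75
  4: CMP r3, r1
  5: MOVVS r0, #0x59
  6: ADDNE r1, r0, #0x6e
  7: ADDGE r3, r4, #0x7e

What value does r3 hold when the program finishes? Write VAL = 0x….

[0] flags=0010 → (cmp)
[1] flags=0010 LE?F → skip
[2] flags=0010 GT?T → r1=0x68
[3] flags=0010 LE?F → skip
[4] flags=1000 → (cmp)
[5] flags=1000 VS?F → skip
[6] flags=1000 NE?T → r1=0x31
[7] flags=1000 GE?F → skip

VAL = 0x15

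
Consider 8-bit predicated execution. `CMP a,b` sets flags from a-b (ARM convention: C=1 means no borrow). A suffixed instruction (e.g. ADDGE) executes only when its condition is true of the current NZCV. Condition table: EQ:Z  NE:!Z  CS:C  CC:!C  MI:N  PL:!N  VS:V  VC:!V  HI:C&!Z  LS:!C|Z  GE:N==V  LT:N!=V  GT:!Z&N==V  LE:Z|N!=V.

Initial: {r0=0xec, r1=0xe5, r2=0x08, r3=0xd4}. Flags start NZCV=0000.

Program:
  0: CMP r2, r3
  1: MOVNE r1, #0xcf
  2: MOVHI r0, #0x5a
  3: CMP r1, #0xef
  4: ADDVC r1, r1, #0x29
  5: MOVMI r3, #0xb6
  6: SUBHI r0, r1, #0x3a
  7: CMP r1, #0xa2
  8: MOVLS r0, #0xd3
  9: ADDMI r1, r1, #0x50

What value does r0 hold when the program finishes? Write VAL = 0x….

VAL = 0xec

0: ✓ CMP  NZCV=0000
1: ✓ MOVNE  r1←0xcf
2: · MOVHI
3: ✓ CMP  NZCV=1000
4: ✓ ADDVC  r1←0xf8
5: ✓ MOVMI  r3←0xb6
6: · SUBHI
7: ✓ CMP  NZCV=0010
8: · MOVLS
9: · ADDMI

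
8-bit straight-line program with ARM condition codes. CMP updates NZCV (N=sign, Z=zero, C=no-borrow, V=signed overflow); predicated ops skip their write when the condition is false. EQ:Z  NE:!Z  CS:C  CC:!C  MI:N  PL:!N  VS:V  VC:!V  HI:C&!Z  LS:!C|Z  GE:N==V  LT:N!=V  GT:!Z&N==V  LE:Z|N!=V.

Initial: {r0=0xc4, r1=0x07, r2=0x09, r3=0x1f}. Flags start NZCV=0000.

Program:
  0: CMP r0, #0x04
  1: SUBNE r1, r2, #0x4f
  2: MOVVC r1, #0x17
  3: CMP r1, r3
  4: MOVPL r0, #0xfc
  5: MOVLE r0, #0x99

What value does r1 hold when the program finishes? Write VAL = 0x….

0: ✓ CMP  NZCV=1010
1: ✓ SUBNE  r1←0xba
2: ✓ MOVVC  r1←0x17
3: ✓ CMP  NZCV=1000
4: · MOVPL
5: ✓ MOVLE  r0←0x99

VAL = 0x17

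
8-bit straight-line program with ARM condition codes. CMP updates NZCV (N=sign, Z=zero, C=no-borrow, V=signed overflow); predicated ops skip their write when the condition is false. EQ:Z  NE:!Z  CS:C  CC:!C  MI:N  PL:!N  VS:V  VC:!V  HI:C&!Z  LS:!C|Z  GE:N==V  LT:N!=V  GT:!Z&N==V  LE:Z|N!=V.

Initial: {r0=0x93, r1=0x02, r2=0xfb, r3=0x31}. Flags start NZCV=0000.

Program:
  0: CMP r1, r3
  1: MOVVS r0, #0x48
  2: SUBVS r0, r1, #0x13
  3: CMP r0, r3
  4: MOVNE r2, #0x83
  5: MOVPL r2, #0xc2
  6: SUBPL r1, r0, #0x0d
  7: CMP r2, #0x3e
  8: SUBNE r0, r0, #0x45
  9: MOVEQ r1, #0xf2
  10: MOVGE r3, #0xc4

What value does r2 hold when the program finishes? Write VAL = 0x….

VAL = 0xc2

0: ✓ CMP  NZCV=1000
1: · MOVVS
2: · SUBVS
3: ✓ CMP  NZCV=0011
4: ✓ MOVNE  r2←0x83
5: ✓ MOVPL  r2←0xc2
6: ✓ SUBPL  r1←0x86
7: ✓ CMP  NZCV=1010
8: ✓ SUBNE  r0←0x4e
9: · MOVEQ
10: · MOVGE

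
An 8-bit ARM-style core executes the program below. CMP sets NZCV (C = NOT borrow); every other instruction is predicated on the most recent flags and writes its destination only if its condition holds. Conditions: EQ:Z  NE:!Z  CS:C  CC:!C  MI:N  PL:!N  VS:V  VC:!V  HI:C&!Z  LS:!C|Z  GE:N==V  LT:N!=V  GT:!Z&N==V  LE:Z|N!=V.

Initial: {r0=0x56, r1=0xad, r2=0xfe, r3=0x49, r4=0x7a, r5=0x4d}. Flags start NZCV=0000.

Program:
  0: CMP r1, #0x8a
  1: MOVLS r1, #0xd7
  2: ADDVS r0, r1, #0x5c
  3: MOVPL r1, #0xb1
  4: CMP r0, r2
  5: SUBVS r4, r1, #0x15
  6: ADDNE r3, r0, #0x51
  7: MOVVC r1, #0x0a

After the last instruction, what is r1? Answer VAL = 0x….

0: ✓ CMP  NZCV=0010
1: · MOVLS
2: · ADDVS
3: ✓ MOVPL  r1←0xb1
4: ✓ CMP  NZCV=0000
5: · SUBVS
6: ✓ ADDNE  r3←0xa7
7: ✓ MOVVC  r1←0x0a

VAL = 0x0a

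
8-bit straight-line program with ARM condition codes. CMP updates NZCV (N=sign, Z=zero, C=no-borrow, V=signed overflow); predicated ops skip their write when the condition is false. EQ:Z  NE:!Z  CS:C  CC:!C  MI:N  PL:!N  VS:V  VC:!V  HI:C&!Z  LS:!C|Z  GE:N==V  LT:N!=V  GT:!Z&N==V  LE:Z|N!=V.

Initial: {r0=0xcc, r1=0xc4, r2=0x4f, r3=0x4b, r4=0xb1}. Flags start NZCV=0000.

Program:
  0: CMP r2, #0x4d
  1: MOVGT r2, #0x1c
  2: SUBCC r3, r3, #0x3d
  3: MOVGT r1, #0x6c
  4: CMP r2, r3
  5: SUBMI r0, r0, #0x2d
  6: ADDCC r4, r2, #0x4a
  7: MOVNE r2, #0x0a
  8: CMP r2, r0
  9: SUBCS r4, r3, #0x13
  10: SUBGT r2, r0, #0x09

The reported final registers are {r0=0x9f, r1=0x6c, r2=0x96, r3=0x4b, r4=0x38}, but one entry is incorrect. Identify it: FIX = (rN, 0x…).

[0] flags=0010 → (cmp)
[1] flags=0010 GT?T → r2=0x1c
[2] flags=0010 CC?F → skip
[3] flags=0010 GT?T → r1=0x6c
[4] flags=1000 → (cmp)
[5] flags=1000 MI?T → r0=0x9f
[6] flags=1000 CC?T → r4=0x66
[7] flags=1000 NE?T → r2=0x0a
[8] flags=0000 → (cmp)
[9] flags=0000 CS?F → skip
[10] flags=0000 GT?T → r2=0x96

FIX = (r4, 0x66)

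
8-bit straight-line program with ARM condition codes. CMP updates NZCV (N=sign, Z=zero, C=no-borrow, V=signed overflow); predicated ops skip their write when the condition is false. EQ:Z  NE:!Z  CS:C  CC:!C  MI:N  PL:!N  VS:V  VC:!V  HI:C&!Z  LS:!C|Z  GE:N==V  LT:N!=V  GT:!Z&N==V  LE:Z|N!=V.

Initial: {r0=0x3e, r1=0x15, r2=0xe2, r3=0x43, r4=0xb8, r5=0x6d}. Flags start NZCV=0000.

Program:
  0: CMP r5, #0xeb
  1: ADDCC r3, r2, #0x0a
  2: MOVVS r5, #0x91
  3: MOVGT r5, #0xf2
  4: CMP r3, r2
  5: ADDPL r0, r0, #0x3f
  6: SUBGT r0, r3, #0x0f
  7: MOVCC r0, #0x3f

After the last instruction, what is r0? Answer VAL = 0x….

VAL = 0xdd

0: ✓ CMP  NZCV=1001
1: ✓ ADDCC  r3←0xec
2: ✓ MOVVS  r5←0x91
3: ✓ MOVGT  r5←0xf2
4: ✓ CMP  NZCV=0010
5: ✓ ADDPL  r0←0x7d
6: ✓ SUBGT  r0←0xdd
7: · MOVCC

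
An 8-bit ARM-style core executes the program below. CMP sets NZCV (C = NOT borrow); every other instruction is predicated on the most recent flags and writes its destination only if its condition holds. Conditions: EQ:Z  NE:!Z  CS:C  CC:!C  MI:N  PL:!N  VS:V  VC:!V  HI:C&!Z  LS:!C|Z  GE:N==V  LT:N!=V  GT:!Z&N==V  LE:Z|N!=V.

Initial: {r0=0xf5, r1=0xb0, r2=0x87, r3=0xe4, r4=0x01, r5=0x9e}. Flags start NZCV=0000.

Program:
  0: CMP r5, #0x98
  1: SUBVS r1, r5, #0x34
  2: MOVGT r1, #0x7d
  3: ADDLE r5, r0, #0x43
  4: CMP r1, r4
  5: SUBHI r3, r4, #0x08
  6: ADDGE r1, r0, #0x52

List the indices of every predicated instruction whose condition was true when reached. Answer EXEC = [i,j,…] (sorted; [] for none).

EXEC = [2,5,6]

[0] flags=0010 → (cmp)
[1] flags=0010 VS?F → skip
[2] flags=0010 GT?T → r1=0x7d
[3] flags=0010 LE?F → skip
[4] flags=0010 → (cmp)
[5] flags=0010 HI?T → r3=0xf9
[6] flags=0010 GE?T → r1=0x47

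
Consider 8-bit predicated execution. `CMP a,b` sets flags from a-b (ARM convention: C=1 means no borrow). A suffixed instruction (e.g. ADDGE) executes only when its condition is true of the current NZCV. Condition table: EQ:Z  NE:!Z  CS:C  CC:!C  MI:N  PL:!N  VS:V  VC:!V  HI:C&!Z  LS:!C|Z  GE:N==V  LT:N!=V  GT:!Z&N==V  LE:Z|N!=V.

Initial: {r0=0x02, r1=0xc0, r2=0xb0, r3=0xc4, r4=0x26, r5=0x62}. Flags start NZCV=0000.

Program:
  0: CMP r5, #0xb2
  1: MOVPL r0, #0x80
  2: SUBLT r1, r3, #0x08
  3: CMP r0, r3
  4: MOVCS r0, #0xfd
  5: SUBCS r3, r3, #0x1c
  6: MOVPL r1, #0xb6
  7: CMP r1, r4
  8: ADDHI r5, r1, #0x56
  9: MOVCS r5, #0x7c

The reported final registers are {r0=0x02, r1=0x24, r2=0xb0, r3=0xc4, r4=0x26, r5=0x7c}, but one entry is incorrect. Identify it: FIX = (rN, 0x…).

FIX = (r1, 0xb6)

0: ✓ CMP  NZCV=1001
1: · MOVPL
2: · SUBLT
3: ✓ CMP  NZCV=0000
4: · MOVCS
5: · SUBCS
6: ✓ MOVPL  r1←0xb6
7: ✓ CMP  NZCV=1010
8: ✓ ADDHI  r5←0x0c
9: ✓ MOVCS  r5←0x7c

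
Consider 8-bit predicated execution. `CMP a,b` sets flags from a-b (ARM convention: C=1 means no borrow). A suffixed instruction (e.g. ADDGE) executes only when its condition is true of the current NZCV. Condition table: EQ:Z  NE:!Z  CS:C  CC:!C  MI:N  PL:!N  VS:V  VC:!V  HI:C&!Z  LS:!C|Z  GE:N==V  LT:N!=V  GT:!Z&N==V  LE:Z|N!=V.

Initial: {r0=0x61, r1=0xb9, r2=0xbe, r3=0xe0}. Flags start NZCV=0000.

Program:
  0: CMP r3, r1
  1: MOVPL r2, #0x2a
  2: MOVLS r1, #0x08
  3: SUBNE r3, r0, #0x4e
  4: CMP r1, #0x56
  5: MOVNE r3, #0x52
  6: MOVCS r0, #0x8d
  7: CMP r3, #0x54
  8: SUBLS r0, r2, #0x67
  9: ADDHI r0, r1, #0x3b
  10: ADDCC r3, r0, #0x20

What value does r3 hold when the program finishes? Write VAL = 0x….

0: ✓ CMP  NZCV=0010
1: ✓ MOVPL  r2←0x2a
2: · MOVLS
3: ✓ SUBNE  r3←0x13
4: ✓ CMP  NZCV=0011
5: ✓ MOVNE  r3←0x52
6: ✓ MOVCS  r0←0x8d
7: ✓ CMP  NZCV=1000
8: ✓ SUBLS  r0←0xc3
9: · ADDHI
10: ✓ ADDCC  r3←0xe3

VAL = 0xe3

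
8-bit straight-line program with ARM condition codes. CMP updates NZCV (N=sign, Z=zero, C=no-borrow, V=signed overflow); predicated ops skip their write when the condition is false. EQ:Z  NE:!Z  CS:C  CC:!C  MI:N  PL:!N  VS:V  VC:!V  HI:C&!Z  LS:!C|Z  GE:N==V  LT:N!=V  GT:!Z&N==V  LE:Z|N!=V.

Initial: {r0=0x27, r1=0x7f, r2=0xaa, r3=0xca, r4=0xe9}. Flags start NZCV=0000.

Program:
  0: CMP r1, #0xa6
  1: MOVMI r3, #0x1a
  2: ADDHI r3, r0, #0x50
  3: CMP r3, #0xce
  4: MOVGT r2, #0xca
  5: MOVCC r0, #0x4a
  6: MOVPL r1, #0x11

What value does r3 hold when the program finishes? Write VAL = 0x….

[0] flags=1001 → (cmp)
[1] flags=1001 MI?T → r3=0x1a
[2] flags=1001 HI?F → skip
[3] flags=0000 → (cmp)
[4] flags=0000 GT?T → r2=0xca
[5] flags=0000 CC?T → r0=0x4a
[6] flags=0000 PL?T → r1=0x11

VAL = 0x1a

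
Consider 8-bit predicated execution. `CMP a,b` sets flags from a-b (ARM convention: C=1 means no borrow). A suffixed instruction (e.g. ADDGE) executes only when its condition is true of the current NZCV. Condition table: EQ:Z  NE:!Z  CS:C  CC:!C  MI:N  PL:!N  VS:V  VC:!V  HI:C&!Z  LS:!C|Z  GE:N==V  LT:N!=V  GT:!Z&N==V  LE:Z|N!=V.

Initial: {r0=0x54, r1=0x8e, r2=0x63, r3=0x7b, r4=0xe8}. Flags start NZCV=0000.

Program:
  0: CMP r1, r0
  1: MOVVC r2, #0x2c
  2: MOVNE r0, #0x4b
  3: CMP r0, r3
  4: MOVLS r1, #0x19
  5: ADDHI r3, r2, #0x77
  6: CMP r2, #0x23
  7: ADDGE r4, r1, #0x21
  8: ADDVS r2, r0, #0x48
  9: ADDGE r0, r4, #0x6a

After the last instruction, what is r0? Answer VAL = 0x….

[0] flags=0011 → (cmp)
[1] flags=0011 VC?F → skip
[2] flags=0011 NE?T → r0=0x4b
[3] flags=1000 → (cmp)
[4] flags=1000 LS?T → r1=0x19
[5] flags=1000 HI?F → skip
[6] flags=0010 → (cmp)
[7] flags=0010 GE?T → r4=0x3a
[8] flags=0010 VS?F → skip
[9] flags=0010 GE?T → r0=0xa4

VAL = 0xa4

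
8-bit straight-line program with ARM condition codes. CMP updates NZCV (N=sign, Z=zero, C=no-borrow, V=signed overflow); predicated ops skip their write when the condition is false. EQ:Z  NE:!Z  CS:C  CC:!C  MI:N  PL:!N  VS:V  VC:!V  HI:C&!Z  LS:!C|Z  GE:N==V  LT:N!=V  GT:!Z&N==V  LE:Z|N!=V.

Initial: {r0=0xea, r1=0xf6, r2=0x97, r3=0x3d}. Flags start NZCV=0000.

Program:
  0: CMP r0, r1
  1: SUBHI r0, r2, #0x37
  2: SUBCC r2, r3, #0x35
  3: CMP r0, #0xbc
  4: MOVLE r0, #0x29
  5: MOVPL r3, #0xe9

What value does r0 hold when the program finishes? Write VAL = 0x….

VAL = 0xea

[0] flags=1000 → (cmp)
[1] flags=1000 HI?F → skip
[2] flags=1000 CC?T → r2=0x08
[3] flags=0010 → (cmp)
[4] flags=0010 LE?F → skip
[5] flags=0010 PL?T → r3=0xe9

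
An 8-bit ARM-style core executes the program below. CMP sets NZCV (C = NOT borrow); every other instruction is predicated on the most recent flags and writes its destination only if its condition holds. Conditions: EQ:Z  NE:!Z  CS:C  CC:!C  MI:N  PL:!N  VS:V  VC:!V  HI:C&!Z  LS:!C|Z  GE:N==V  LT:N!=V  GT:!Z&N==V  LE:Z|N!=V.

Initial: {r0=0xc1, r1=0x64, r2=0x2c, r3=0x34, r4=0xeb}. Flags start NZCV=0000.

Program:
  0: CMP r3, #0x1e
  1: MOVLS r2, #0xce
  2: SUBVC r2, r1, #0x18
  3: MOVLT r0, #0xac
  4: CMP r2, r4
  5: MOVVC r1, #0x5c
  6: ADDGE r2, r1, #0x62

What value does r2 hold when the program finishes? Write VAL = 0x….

VAL = 0xbe

[0] flags=0010 → (cmp)
[1] flags=0010 LS?F → skip
[2] flags=0010 VC?T → r2=0x4c
[3] flags=0010 LT?F → skip
[4] flags=0000 → (cmp)
[5] flags=0000 VC?T → r1=0x5c
[6] flags=0000 GE?T → r2=0xbe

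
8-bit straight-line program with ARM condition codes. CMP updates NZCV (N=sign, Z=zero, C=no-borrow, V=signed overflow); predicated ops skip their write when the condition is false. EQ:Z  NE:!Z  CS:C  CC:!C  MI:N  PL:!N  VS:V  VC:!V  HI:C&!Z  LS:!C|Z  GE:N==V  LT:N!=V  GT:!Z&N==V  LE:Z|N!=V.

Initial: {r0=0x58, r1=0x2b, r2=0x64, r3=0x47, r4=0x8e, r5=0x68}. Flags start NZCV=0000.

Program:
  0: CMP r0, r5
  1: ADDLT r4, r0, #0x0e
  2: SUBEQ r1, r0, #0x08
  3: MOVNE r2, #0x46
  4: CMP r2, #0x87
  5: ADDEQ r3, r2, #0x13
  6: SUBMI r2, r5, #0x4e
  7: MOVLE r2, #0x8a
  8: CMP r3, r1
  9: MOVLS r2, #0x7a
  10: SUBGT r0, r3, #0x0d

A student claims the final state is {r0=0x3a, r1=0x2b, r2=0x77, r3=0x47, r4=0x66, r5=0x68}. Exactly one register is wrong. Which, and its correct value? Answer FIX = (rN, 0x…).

[0] flags=1000 → (cmp)
[1] flags=1000 LT?T → r4=0x66
[2] flags=1000 EQ?F → skip
[3] flags=1000 NE?T → r2=0x46
[4] flags=1001 → (cmp)
[5] flags=1001 EQ?F → skip
[6] flags=1001 MI?T → r2=0x1a
[7] flags=1001 LE?F → skip
[8] flags=0010 → (cmp)
[9] flags=0010 LS?F → skip
[10] flags=0010 GT?T → r0=0x3a

FIX = (r2, 0x1a)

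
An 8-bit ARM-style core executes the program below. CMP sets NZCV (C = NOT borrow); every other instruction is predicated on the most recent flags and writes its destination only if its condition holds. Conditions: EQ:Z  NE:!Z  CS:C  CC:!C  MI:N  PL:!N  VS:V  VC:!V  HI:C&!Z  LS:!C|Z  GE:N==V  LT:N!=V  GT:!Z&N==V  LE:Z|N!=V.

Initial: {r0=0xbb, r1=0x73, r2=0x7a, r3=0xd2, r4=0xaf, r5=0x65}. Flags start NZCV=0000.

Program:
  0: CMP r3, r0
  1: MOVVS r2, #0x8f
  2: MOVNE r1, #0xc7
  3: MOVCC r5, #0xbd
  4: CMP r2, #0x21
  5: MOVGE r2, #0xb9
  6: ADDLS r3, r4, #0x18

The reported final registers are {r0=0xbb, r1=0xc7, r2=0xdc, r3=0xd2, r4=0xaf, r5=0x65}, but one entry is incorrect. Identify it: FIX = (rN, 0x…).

FIX = (r2, 0xb9)

0: ✓ CMP  NZCV=0010
1: · MOVVS
2: ✓ MOVNE  r1←0xc7
3: · MOVCC
4: ✓ CMP  NZCV=0010
5: ✓ MOVGE  r2←0xb9
6: · ADDLS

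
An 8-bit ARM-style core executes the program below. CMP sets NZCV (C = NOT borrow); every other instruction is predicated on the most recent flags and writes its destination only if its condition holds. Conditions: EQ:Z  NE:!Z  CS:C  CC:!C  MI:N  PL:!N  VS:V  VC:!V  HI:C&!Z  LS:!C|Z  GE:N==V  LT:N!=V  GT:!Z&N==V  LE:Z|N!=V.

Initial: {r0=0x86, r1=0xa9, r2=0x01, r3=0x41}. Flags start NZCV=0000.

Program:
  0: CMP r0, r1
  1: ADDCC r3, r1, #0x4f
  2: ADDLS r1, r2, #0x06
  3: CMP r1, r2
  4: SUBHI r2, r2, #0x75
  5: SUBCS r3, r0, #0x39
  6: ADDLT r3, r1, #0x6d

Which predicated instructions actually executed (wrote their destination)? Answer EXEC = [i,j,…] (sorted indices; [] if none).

[0] flags=1000 → (cmp)
[1] flags=1000 CC?T → r3=0xf8
[2] flags=1000 LS?T → r1=0x07
[3] flags=0010 → (cmp)
[4] flags=0010 HI?T → r2=0x8c
[5] flags=0010 CS?T → r3=0x4d
[6] flags=0010 LT?F → skip

EXEC = [1,2,4,5]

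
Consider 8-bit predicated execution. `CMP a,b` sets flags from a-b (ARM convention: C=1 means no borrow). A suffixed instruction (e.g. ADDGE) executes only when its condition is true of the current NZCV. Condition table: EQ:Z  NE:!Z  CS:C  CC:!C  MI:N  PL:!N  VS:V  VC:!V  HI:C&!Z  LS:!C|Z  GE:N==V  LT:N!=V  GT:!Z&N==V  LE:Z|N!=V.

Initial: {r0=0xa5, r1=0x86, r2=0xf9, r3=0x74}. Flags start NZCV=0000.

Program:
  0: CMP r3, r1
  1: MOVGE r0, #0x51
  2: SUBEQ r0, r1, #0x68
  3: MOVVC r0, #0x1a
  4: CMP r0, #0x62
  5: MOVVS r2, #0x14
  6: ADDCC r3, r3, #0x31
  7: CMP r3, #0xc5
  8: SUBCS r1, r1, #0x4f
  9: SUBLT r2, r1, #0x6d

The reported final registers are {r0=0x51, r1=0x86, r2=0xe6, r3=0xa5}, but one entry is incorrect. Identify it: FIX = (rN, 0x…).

[0] flags=1001 → (cmp)
[1] flags=1001 GE?T → r0=0x51
[2] flags=1001 EQ?F → skip
[3] flags=1001 VC?F → skip
[4] flags=1000 → (cmp)
[5] flags=1000 VS?F → skip
[6] flags=1000 CC?T → r3=0xa5
[7] flags=1000 → (cmp)
[8] flags=1000 CS?F → skip
[9] flags=1000 LT?T → r2=0x19

FIX = (r2, 0x19)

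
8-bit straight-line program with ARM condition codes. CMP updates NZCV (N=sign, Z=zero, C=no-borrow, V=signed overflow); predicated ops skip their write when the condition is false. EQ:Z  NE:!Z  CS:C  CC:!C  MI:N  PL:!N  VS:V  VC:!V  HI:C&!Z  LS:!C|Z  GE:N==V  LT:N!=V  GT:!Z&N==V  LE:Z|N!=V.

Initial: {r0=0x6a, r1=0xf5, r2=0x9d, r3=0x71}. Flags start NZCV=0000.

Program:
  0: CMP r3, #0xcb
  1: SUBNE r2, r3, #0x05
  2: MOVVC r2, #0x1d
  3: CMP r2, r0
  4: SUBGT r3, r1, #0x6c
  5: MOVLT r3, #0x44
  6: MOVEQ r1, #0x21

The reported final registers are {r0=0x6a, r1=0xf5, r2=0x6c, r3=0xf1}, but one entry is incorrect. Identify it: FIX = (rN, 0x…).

FIX = (r3, 0x89)

[0] flags=1001 → (cmp)
[1] flags=1001 NE?T → r2=0x6c
[2] flags=1001 VC?F → skip
[3] flags=0010 → (cmp)
[4] flags=0010 GT?T → r3=0x89
[5] flags=0010 LT?F → skip
[6] flags=0010 EQ?F → skip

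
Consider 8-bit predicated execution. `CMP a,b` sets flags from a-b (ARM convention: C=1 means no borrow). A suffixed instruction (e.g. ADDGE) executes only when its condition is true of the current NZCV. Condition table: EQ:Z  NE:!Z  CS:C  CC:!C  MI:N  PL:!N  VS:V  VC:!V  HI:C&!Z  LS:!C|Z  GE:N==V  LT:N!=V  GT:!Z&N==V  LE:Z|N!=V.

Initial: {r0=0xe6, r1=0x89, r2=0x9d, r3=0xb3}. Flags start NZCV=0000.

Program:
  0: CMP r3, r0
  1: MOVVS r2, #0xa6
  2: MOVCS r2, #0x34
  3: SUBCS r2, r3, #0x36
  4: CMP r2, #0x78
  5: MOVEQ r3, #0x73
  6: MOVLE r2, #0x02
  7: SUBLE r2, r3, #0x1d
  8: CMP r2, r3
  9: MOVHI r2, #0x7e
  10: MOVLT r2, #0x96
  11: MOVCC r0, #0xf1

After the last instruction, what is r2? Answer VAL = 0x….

VAL = 0x96

[0] flags=1000 → (cmp)
[1] flags=1000 VS?F → skip
[2] flags=1000 CS?F → skip
[3] flags=1000 CS?F → skip
[4] flags=0011 → (cmp)
[5] flags=0011 EQ?F → skip
[6] flags=0011 LE?T → r2=0x02
[7] flags=0011 LE?T → r2=0x96
[8] flags=1000 → (cmp)
[9] flags=1000 HI?F → skip
[10] flags=1000 LT?T → r2=0x96
[11] flags=1000 CC?T → r0=0xf1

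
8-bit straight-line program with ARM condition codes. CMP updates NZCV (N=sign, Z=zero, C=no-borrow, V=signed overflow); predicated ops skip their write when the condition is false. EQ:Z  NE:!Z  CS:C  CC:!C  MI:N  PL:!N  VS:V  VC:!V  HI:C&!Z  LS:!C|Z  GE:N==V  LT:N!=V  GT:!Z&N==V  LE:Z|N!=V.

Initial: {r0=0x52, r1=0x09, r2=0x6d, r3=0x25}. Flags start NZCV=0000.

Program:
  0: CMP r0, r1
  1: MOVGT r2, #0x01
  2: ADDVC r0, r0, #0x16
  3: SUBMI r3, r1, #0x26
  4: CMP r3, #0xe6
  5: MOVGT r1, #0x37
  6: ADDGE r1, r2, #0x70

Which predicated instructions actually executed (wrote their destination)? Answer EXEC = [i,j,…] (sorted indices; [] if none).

EXEC = [1,2,5,6]

0: ✓ CMP  NZCV=0010
1: ✓ MOVGT  r2←0x01
2: ✓ ADDVC  r0←0x68
3: · SUBMI
4: ✓ CMP  NZCV=0000
5: ✓ MOVGT  r1←0x37
6: ✓ ADDGE  r1←0x71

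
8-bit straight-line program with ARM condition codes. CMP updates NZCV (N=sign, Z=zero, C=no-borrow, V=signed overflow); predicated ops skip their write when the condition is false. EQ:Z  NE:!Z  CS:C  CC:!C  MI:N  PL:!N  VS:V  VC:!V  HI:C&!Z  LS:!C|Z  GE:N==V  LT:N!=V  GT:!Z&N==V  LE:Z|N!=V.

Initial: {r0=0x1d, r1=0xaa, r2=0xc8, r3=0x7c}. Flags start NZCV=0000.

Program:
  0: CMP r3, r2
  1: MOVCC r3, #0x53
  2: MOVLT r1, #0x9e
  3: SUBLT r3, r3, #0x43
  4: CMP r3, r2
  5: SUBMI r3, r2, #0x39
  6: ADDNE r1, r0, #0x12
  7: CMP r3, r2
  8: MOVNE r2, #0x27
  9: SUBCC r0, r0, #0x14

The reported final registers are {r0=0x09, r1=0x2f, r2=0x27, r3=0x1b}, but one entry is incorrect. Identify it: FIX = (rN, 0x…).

[0] flags=1001 → (cmp)
[1] flags=1001 CC?T → r3=0x53
[2] flags=1001 LT?F → skip
[3] flags=1001 LT?F → skip
[4] flags=1001 → (cmp)
[5] flags=1001 MI?T → r3=0x8f
[6] flags=1001 NE?T → r1=0x2f
[7] flags=1000 → (cmp)
[8] flags=1000 NE?T → r2=0x27
[9] flags=1000 CC?T → r0=0x09

FIX = (r3, 0x8f)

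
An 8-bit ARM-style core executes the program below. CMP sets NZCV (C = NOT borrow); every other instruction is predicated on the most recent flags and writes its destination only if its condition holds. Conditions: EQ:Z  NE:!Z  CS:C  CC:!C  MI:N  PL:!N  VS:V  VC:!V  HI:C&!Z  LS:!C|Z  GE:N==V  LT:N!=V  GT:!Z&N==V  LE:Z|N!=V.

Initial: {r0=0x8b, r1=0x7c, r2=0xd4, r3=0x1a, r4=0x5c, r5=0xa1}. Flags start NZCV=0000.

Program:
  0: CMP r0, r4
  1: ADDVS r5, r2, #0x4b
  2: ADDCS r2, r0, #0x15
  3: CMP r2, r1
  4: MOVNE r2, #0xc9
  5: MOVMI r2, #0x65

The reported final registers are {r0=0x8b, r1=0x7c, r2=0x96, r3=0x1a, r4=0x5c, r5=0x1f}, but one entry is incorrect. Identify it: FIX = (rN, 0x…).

[0] flags=0011 → (cmp)
[1] flags=0011 VS?T → r5=0x1f
[2] flags=0011 CS?T → r2=0xa0
[3] flags=0011 → (cmp)
[4] flags=0011 NE?T → r2=0xc9
[5] flags=0011 MI?F → skip

FIX = (r2, 0xc9)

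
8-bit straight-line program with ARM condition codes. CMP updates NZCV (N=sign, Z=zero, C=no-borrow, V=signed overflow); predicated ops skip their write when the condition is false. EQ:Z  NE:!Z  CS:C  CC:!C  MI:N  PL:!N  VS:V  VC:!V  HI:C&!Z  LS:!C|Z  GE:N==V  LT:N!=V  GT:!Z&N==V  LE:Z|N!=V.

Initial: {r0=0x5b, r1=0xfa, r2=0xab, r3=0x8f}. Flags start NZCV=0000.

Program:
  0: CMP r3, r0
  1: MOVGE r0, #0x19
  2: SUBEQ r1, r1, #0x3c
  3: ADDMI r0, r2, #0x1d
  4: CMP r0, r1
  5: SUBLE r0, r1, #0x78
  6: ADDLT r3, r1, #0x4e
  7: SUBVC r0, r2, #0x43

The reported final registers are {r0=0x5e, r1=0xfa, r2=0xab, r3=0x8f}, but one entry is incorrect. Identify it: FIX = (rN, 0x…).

FIX = (r0, 0x68)

0: ✓ CMP  NZCV=0011
1: · MOVGE
2: · SUBEQ
3: · ADDMI
4: ✓ CMP  NZCV=0000
5: · SUBLE
6: · ADDLT
7: ✓ SUBVC  r0←0x68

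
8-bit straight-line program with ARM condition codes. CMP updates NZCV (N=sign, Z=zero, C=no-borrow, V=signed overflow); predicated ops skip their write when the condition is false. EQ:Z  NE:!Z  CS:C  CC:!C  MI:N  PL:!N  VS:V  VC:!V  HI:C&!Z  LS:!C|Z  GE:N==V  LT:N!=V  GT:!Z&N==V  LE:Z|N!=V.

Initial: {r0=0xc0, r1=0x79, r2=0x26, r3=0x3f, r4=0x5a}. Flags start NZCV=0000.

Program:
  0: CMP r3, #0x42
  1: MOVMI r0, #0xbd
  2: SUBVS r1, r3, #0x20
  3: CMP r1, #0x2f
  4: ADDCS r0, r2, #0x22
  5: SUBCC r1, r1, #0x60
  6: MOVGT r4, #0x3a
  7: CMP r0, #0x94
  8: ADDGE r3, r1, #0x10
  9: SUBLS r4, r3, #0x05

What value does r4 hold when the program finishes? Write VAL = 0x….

VAL = 0x84

0: ✓ CMP  NZCV=1000
1: ✓ MOVMI  r0←0xbd
2: · SUBVS
3: ✓ CMP  NZCV=0010
4: ✓ ADDCS  r0←0x48
5: · SUBCC
6: ✓ MOVGT  r4←0x3a
7: ✓ CMP  NZCV=1001
8: ✓ ADDGE  r3←0x89
9: ✓ SUBLS  r4←0x84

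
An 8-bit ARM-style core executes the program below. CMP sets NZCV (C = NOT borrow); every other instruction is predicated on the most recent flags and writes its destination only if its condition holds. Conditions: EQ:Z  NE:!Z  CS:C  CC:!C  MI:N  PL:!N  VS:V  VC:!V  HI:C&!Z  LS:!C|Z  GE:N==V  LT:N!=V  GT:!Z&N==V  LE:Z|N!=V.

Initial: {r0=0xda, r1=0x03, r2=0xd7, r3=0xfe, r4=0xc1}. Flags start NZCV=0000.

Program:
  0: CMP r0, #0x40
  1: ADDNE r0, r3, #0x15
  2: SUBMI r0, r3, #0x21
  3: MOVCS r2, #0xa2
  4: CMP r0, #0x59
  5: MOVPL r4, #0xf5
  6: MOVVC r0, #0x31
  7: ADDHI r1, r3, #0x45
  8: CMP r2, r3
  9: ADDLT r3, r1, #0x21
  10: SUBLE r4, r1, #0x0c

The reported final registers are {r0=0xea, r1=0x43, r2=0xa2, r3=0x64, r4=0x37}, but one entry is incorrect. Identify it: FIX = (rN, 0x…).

0: ✓ CMP  NZCV=1010
1: ✓ ADDNE  r0←0x13
2: ✓ SUBMI  r0←0xdd
3: ✓ MOVCS  r2←0xa2
4: ✓ CMP  NZCV=1010
5: · MOVPL
6: ✓ MOVVC  r0←0x31
7: ✓ ADDHI  r1←0x43
8: ✓ CMP  NZCV=1000
9: ✓ ADDLT  r3←0x64
10: ✓ SUBLE  r4←0x37

FIX = (r0, 0x31)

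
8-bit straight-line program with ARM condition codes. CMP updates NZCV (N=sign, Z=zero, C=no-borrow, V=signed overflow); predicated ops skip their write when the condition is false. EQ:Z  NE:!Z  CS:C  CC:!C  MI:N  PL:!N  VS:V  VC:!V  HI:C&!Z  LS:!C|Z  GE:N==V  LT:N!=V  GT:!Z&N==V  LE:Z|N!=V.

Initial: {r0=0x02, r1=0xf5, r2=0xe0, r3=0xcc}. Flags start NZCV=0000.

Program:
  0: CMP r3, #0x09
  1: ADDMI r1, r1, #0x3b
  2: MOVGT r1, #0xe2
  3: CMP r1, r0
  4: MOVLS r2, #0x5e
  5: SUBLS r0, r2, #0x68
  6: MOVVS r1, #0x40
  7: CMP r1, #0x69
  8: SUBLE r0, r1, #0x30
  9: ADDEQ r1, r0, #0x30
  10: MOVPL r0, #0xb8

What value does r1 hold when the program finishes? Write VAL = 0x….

VAL = 0x30

[0] flags=1010 → (cmp)
[1] flags=1010 MI?T → r1=0x30
[2] flags=1010 GT?F → skip
[3] flags=0010 → (cmp)
[4] flags=0010 LS?F → skip
[5] flags=0010 LS?F → skip
[6] flags=0010 VS?F → skip
[7] flags=1000 → (cmp)
[8] flags=1000 LE?T → r0=0x00
[9] flags=1000 EQ?F → skip
[10] flags=1000 PL?F → skip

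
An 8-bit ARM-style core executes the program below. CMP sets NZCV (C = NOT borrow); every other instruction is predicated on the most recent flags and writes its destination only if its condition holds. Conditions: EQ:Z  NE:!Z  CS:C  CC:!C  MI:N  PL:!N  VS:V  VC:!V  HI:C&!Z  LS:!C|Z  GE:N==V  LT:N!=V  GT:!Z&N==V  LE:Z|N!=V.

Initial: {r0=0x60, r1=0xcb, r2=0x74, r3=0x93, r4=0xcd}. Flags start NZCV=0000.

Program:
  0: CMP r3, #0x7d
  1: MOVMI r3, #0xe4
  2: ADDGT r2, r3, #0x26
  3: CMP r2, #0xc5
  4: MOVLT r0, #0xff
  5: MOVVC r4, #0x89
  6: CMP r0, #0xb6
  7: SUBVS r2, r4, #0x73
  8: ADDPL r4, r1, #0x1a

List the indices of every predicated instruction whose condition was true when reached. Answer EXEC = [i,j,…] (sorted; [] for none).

EXEC = [7]

0: ✓ CMP  NZCV=0011
1: · MOVMI
2: · ADDGT
3: ✓ CMP  NZCV=1001
4: · MOVLT
5: · MOVVC
6: ✓ CMP  NZCV=1001
7: ✓ SUBVS  r2←0x5a
8: · ADDPL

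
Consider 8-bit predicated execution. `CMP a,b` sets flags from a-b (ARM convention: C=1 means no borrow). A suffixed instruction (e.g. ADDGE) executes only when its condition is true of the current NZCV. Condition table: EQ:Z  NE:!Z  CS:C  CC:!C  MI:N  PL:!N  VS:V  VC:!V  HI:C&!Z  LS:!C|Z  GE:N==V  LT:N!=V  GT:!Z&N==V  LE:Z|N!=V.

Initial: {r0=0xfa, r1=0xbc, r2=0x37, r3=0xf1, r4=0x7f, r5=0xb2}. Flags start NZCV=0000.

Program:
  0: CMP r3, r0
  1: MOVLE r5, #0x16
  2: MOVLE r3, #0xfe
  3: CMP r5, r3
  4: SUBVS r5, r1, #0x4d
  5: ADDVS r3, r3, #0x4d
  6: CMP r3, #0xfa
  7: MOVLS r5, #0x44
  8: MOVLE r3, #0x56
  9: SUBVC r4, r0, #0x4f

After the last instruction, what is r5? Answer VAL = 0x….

VAL = 0x16

0: ✓ CMP  NZCV=1000
1: ✓ MOVLE  r5←0x16
2: ✓ MOVLE  r3←0xfe
3: ✓ CMP  NZCV=0000
4: · SUBVS
5: · ADDVS
6: ✓ CMP  NZCV=0010
7: · MOVLS
8: · MOVLE
9: ✓ SUBVC  r4←0xab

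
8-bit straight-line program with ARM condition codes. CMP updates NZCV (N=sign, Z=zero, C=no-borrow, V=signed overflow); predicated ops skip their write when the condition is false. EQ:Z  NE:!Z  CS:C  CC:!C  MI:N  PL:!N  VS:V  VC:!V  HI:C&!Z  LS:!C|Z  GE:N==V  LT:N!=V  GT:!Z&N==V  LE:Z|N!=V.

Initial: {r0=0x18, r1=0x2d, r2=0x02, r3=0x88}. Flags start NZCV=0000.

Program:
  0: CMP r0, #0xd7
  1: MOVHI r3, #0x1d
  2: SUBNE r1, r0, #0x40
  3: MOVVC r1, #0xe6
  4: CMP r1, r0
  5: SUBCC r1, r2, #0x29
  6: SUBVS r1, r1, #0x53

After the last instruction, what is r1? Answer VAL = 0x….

VAL = 0xe6

0: ✓ CMP  NZCV=0000
1: · MOVHI
2: ✓ SUBNE  r1←0xd8
3: ✓ MOVVC  r1←0xe6
4: ✓ CMP  NZCV=1010
5: · SUBCC
6: · SUBVS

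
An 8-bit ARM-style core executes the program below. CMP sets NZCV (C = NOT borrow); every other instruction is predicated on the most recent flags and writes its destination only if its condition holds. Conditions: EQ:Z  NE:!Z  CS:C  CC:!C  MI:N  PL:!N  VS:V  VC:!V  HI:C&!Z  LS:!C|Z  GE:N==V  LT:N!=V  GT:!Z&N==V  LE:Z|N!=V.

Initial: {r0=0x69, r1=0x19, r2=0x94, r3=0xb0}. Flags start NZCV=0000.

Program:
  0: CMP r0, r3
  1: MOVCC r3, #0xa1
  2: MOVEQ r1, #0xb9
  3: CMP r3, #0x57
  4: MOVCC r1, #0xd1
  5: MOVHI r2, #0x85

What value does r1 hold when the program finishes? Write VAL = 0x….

0: ✓ CMP  NZCV=1001
1: ✓ MOVCC  r3←0xa1
2: · MOVEQ
3: ✓ CMP  NZCV=0011
4: · MOVCC
5: ✓ MOVHI  r2←0x85

VAL = 0x19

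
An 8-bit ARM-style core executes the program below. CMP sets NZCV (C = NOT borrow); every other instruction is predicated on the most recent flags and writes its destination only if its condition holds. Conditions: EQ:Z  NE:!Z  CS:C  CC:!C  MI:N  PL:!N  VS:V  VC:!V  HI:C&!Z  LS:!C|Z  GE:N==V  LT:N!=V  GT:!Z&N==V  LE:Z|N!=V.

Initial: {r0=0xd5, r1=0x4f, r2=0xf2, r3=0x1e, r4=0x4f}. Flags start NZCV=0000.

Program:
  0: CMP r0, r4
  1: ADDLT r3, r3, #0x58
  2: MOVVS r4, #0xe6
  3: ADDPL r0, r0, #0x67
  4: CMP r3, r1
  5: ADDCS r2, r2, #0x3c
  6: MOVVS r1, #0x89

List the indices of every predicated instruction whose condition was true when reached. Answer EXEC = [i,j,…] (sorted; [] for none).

0: ✓ CMP  NZCV=1010
1: ✓ ADDLT  r3←0x76
2: · MOVVS
3: · ADDPL
4: ✓ CMP  NZCV=0010
5: ✓ ADDCS  r2←0x2e
6: · MOVVS

EXEC = [1,5]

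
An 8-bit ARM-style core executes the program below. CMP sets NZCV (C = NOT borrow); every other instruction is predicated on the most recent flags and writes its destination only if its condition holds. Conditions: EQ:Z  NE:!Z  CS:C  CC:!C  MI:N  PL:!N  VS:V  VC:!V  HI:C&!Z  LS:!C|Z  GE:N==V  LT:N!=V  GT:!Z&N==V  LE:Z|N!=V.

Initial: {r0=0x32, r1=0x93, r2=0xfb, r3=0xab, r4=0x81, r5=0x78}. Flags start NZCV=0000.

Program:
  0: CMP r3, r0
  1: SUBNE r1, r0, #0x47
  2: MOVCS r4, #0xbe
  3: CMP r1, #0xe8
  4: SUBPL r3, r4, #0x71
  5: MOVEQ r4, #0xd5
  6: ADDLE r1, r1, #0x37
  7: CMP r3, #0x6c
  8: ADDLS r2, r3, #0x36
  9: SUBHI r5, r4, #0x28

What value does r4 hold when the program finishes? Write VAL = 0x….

VAL = 0xbe

[0] flags=0011 → (cmp)
[1] flags=0011 NE?T → r1=0xeb
[2] flags=0011 CS?T → r4=0xbe
[3] flags=0010 → (cmp)
[4] flags=0010 PL?T → r3=0x4d
[5] flags=0010 EQ?F → skip
[6] flags=0010 LE?F → skip
[7] flags=1000 → (cmp)
[8] flags=1000 LS?T → r2=0x83
[9] flags=1000 HI?F → skip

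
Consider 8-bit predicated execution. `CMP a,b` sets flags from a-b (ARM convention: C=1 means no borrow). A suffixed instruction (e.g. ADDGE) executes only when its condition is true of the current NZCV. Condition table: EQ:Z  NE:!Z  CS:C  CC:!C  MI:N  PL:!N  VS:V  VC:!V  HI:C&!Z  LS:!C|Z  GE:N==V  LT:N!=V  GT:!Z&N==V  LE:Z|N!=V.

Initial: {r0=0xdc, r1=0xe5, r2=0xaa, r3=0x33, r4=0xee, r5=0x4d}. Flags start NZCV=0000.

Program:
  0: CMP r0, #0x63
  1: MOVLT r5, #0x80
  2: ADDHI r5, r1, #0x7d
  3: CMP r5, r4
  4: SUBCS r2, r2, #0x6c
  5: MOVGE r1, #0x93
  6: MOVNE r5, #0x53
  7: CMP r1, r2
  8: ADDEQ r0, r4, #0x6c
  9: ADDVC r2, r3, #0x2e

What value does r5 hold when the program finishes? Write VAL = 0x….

[0] flags=0011 → (cmp)
[1] flags=0011 LT?T → r5=0x80
[2] flags=0011 HI?T → r5=0x62
[3] flags=0000 → (cmp)
[4] flags=0000 CS?F → skip
[5] flags=0000 GE?T → r1=0x93
[6] flags=0000 NE?T → r5=0x53
[7] flags=1000 → (cmp)
[8] flags=1000 EQ?F → skip
[9] flags=1000 VC?T → r2=0x61

VAL = 0x53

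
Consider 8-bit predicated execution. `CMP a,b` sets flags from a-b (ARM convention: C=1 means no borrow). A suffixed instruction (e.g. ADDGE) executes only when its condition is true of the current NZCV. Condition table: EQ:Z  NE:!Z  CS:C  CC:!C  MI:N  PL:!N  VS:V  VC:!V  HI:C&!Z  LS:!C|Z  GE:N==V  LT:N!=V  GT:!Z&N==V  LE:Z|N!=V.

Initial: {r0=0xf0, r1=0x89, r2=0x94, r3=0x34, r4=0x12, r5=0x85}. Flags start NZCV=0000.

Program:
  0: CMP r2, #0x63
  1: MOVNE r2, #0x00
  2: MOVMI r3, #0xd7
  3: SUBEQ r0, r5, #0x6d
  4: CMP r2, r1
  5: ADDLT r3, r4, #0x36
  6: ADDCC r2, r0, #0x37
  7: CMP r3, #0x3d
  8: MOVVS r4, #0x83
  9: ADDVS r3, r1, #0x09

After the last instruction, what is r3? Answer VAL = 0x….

VAL = 0x34

[0] flags=0011 → (cmp)
[1] flags=0011 NE?T → r2=0x00
[2] flags=0011 MI?F → skip
[3] flags=0011 EQ?F → skip
[4] flags=0000 → (cmp)
[5] flags=0000 LT?F → skip
[6] flags=0000 CC?T → r2=0x27
[7] flags=1000 → (cmp)
[8] flags=1000 VS?F → skip
[9] flags=1000 VS?F → skip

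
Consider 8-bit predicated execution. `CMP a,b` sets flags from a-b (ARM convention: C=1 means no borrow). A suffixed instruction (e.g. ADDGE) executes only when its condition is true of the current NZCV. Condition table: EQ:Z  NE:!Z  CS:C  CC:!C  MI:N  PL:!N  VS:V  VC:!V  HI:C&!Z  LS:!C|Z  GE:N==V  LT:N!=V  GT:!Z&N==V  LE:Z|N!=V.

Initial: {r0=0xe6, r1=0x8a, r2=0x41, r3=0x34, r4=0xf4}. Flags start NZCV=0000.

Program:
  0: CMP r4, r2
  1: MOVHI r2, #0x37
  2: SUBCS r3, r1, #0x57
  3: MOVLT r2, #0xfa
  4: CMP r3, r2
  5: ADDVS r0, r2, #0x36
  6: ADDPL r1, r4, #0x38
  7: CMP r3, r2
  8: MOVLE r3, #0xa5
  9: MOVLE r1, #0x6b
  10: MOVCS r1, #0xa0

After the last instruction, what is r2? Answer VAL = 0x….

VAL = 0xfa

[0] flags=1010 → (cmp)
[1] flags=1010 HI?T → r2=0x37
[2] flags=1010 CS?T → r3=0x33
[3] flags=1010 LT?T → r2=0xfa
[4] flags=0000 → (cmp)
[5] flags=0000 VS?F → skip
[6] flags=0000 PL?T → r1=0x2c
[7] flags=0000 → (cmp)
[8] flags=0000 LE?F → skip
[9] flags=0000 LE?F → skip
[10] flags=0000 CS?F → skip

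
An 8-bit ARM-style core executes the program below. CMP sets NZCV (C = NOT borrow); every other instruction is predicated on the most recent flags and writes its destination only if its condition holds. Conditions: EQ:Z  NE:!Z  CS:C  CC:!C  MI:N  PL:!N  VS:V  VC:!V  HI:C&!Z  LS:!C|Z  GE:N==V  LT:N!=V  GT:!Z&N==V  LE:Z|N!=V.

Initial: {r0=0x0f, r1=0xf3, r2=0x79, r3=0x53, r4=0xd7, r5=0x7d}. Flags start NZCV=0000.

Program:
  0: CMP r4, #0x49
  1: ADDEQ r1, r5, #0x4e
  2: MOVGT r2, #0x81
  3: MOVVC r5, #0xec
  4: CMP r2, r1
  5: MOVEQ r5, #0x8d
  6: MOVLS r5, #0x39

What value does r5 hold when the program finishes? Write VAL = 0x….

0: ✓ CMP  NZCV=1010
1: · ADDEQ
2: · MOVGT
3: ✓ MOVVC  r5←0xec
4: ✓ CMP  NZCV=1001
5: · MOVEQ
6: ✓ MOVLS  r5←0x39

VAL = 0x39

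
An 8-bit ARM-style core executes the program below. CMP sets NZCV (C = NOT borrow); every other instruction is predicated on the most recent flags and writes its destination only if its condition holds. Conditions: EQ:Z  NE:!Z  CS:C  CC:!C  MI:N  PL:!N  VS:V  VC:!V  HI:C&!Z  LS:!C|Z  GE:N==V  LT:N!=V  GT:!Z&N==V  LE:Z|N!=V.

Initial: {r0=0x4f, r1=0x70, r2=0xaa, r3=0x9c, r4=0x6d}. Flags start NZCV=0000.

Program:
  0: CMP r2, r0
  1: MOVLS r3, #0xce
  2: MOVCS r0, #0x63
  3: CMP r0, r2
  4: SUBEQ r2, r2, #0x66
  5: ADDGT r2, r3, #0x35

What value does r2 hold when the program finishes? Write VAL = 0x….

0: ✓ CMP  NZCV=0011
1: · MOVLS
2: ✓ MOVCS  r0←0x63
3: ✓ CMP  NZCV=1001
4: · SUBEQ
5: ✓ ADDGT  r2←0xd1

VAL = 0xd1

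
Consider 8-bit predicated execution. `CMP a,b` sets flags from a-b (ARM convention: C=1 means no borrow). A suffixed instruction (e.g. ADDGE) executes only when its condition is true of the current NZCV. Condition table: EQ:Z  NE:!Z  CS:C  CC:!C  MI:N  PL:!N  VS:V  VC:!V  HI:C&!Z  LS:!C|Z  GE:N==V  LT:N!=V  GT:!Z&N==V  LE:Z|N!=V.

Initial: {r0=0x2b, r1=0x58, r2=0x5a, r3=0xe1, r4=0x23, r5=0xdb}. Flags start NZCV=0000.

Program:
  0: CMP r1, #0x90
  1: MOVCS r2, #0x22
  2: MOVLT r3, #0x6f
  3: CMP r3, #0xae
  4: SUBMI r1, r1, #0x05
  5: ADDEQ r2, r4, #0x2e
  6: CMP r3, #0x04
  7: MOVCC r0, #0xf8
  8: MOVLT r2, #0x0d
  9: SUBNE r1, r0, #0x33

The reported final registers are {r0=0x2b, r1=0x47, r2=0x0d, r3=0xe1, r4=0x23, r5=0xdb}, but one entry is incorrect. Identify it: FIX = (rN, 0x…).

FIX = (r1, 0xf8)

0: ✓ CMP  NZCV=1001
1: · MOVCS
2: · MOVLT
3: ✓ CMP  NZCV=0010
4: · SUBMI
5: · ADDEQ
6: ✓ CMP  NZCV=1010
7: · MOVCC
8: ✓ MOVLT  r2←0x0d
9: ✓ SUBNE  r1←0xf8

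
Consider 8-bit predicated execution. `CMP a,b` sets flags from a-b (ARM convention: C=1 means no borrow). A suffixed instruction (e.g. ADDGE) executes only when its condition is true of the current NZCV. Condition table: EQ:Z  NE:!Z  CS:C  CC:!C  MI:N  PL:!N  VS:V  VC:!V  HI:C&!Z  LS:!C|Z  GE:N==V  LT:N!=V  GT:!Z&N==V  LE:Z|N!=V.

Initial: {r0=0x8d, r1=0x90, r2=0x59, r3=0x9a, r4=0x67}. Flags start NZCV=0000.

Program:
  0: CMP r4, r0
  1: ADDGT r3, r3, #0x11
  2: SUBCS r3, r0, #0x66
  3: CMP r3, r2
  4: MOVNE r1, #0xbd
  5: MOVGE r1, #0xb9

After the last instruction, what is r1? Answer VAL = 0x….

VAL = 0xbd

[0] flags=1001 → (cmp)
[1] flags=1001 GT?T → r3=0xab
[2] flags=1001 CS?F → skip
[3] flags=0011 → (cmp)
[4] flags=0011 NE?T → r1=0xbd
[5] flags=0011 GE?F → skip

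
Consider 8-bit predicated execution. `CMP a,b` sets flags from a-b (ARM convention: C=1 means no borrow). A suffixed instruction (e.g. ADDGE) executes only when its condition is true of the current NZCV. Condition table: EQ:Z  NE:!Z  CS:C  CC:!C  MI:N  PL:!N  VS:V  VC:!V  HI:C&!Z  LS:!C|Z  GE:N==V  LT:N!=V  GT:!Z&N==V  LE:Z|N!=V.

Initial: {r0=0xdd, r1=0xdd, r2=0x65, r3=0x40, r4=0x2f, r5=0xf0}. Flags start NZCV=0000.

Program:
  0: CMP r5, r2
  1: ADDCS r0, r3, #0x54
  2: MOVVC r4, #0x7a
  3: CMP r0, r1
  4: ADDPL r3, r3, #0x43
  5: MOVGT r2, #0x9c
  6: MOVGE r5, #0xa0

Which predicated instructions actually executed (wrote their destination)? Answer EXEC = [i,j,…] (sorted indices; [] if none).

EXEC = [1,2]

[0] flags=1010 → (cmp)
[1] flags=1010 CS?T → r0=0x94
[2] flags=1010 VC?T → r4=0x7a
[3] flags=1000 → (cmp)
[4] flags=1000 PL?F → skip
[5] flags=1000 GT?F → skip
[6] flags=1000 GE?F → skip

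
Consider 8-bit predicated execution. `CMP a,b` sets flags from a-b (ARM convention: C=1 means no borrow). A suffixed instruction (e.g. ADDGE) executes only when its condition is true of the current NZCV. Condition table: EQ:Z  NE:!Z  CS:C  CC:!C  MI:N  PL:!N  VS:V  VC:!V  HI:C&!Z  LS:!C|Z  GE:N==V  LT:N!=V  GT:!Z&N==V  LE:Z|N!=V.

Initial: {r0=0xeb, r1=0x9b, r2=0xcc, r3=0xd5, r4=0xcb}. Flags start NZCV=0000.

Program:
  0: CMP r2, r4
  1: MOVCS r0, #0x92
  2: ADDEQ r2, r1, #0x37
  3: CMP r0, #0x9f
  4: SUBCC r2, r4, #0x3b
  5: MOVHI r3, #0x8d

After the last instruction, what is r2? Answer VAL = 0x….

0: ✓ CMP  NZCV=0010
1: ✓ MOVCS  r0←0x92
2: · ADDEQ
3: ✓ CMP  NZCV=1000
4: ✓ SUBCC  r2←0x90
5: · MOVHI

VAL = 0x90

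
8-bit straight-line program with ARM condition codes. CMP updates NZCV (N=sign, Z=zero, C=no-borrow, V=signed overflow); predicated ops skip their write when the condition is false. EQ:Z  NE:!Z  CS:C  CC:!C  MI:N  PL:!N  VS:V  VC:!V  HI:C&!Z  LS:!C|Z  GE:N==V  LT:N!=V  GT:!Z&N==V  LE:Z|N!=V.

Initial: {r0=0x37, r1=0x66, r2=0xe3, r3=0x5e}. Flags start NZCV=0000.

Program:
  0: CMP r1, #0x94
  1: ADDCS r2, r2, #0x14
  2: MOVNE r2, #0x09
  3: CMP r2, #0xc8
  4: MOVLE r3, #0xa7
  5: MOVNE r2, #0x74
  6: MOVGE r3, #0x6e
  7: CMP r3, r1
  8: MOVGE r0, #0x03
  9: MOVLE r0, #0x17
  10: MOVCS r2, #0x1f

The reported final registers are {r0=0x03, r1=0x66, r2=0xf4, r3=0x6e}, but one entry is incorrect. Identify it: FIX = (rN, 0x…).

FIX = (r2, 0x1f)

0: ✓ CMP  NZCV=1001
1: · ADDCS
2: ✓ MOVNE  r2←0x09
3: ✓ CMP  NZCV=0000
4: · MOVLE
5: ✓ MOVNE  r2←0x74
6: ✓ MOVGE  r3←0x6e
7: ✓ CMP  NZCV=0010
8: ✓ MOVGE  r0←0x03
9: · MOVLE
10: ✓ MOVCS  r2←0x1f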